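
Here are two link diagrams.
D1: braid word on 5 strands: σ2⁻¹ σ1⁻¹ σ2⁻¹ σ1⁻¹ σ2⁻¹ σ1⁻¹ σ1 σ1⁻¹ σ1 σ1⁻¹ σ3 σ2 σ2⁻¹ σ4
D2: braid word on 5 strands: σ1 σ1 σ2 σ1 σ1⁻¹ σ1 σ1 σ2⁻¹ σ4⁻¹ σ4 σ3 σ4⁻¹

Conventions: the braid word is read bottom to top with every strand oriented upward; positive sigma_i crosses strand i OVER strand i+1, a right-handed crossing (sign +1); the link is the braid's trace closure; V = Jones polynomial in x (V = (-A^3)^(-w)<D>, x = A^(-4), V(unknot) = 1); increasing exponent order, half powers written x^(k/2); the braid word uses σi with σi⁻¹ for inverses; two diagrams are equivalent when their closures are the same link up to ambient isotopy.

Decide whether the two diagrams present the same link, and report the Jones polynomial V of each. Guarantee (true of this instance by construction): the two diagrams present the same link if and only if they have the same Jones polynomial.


same link: no
V(D1) = 2x^-6 + x^-4 + x^-2  [14 crossings, <D> = A^-4 + A^4 + 2A^12, w = -4]
D2 (bracket A^-8 + 2 + A^8; 12 crossings at w = +4): V = x + 2x^3 + x^5
note: comparing 2 Jones polynomials yields 2 groups


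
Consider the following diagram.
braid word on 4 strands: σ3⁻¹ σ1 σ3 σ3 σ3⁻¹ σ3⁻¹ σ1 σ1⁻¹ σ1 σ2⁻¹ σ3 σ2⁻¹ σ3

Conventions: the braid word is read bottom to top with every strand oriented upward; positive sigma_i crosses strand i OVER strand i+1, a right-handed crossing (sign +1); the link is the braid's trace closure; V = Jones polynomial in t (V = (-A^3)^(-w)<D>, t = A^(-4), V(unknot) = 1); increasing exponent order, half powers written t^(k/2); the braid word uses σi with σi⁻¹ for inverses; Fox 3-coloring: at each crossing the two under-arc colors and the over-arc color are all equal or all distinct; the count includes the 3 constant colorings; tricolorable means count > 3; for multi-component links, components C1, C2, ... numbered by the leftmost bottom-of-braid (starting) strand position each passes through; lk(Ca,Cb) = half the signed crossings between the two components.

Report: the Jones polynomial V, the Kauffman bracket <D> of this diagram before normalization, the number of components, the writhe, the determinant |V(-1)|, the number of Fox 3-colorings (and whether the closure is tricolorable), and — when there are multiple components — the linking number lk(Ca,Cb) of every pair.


V(t) = t^-2 + 2 + t^2
bracket: -A^-5 - 2A^3 - A^11, w = +1
3 components, writhe +1, over 13 crossings
lk(C1,C2) = +1
linking number lk(C1,C3) = 0
lk(C2,C3): -1
det 4, colorings 3 of 3^13 — not tricolorable
observation: the word shrinks to σ3⁻¹ σ1 σ1 σ2⁻¹ σ3 σ2⁻¹ σ3 after cancelling


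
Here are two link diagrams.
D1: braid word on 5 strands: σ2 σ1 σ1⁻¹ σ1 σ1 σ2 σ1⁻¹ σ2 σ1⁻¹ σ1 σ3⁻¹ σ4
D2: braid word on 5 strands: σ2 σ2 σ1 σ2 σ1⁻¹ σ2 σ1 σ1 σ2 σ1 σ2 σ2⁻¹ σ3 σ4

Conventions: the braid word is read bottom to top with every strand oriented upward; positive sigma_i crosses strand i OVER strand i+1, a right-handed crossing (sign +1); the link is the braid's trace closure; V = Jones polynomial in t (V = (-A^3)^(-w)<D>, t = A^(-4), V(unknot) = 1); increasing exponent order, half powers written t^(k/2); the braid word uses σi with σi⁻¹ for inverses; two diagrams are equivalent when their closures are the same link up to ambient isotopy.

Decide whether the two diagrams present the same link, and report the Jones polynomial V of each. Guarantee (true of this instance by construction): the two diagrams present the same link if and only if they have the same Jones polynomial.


equivalent: no
D1 (bracket -A^-12 + A^-8 - A^-4 + 2 - A^4 + A^8; 12 crossings at w = +4): V = t - t^2 + 2t^3 - t^4 + t^5 - t^6
V(D2) = t^3 + t^5 - t^8  (w +10, c 14, <D> = -A^-2 + A^10 + A^18)
key observation: V(t) takes 2 values over 2 diagrams, fixing the grouping


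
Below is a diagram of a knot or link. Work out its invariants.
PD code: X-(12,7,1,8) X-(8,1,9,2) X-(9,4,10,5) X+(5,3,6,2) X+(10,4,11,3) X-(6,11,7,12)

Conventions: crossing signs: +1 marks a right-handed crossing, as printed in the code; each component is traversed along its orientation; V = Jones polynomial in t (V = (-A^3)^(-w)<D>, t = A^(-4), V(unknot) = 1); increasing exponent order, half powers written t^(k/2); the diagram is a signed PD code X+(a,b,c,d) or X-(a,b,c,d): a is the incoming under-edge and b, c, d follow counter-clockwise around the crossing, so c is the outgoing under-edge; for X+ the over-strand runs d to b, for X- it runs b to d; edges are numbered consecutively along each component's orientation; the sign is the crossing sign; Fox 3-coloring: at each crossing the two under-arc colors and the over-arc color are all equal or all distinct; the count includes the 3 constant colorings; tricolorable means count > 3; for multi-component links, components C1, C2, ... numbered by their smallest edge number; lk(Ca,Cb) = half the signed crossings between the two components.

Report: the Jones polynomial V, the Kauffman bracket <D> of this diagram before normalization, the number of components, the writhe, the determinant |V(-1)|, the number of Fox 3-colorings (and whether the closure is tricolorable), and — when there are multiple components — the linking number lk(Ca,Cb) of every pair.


Jones polynomial: V(t) = -t^-4 + t^-3 + t^-1
<D> = A^-2 + A^6 - A^10; writhe -2
components 1, writhe -2 (6 crossings)
3-colorings: 9 of 3^6, det 3 — tricolorable
note: the span of V is 3, forcing >= 3 crossings in any diagram


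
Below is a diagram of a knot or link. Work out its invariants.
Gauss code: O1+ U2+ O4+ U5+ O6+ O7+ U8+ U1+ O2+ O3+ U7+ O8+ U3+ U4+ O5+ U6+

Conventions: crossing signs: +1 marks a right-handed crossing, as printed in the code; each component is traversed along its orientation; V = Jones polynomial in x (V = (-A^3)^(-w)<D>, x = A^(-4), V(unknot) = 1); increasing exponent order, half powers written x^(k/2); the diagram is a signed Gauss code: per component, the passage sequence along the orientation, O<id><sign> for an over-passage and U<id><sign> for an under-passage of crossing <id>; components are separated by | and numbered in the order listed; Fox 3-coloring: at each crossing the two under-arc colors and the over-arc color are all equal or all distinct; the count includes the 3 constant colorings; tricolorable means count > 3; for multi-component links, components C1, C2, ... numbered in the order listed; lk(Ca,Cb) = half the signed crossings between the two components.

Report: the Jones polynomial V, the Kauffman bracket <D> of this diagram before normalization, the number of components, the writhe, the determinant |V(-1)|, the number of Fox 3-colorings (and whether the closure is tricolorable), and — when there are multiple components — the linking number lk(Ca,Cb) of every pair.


V(x) = x^3 + x^5 - x^8
bracket: -A^-8 + A^4 + A^12, w = +8
1 component, writhe +8, over 8 crossings
det 3, colorings 9 of 3^8 — tricolorable
observation: |V(-1)| = 3: so tricolorable, since 3 divides 3


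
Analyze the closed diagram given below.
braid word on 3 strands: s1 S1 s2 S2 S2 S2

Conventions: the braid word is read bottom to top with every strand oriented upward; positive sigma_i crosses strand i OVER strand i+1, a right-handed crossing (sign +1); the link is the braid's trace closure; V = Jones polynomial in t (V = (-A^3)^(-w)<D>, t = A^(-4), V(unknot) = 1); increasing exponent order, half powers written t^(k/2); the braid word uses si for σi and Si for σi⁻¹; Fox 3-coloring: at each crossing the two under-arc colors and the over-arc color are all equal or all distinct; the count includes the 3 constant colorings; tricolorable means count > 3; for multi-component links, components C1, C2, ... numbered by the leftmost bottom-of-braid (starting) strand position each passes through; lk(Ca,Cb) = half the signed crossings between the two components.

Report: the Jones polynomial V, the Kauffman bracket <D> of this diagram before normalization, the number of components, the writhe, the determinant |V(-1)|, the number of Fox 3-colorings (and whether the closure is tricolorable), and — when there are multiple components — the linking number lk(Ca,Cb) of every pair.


Jones polynomial: V(t) = t^-3 + t^-2 + t^-1 + 1
<D> = A^-6 + A^-2 + A^2 + A^6; writhe -2
components 3, writhe -2 (6 crossings)
linking number lk(C1,C2) = 0
lk(C1,C3): 0
lk(C2,C3) = -1
3-colorings: 9 of 3^7, det 0 — tricolorable
note: the span of V is 3, within the link bound 6 + 3 - 1


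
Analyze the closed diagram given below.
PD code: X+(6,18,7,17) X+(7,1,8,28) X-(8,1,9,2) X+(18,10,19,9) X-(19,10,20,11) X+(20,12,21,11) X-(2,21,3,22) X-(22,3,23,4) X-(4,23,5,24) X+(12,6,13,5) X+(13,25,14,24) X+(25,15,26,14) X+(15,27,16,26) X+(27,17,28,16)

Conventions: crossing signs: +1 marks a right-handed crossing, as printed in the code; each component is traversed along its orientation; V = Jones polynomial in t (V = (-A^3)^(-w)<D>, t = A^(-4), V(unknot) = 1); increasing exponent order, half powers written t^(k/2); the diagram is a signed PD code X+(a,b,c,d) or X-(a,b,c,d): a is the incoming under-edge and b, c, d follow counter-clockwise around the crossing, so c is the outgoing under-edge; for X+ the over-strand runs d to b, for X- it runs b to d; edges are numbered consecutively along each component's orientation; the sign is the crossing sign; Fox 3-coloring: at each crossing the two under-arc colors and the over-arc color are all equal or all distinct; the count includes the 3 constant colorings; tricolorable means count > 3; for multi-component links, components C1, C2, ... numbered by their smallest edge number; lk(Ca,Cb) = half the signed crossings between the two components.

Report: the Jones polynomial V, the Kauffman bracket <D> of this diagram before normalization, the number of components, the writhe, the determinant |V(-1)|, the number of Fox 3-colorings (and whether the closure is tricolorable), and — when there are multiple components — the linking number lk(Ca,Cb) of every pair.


V(t) = -1 + 3t - 3t^2 + 5t^3 - 5t^4 + 4t^5 - 3t^6 + 2t^7 - t^8
bracket: -A^-20 + 2A^-16 - 3A^-12 + 4A^-8 - 5A^-4 + 5 - 3A^4 + 3A^8 - A^12, w = +4
1 component, writhe +4, over 14 crossings
det 27, colorings 9 of 3^14 — tricolorable
observation: |V(-1)| = 27: so tricolorable, since 3 divides 27


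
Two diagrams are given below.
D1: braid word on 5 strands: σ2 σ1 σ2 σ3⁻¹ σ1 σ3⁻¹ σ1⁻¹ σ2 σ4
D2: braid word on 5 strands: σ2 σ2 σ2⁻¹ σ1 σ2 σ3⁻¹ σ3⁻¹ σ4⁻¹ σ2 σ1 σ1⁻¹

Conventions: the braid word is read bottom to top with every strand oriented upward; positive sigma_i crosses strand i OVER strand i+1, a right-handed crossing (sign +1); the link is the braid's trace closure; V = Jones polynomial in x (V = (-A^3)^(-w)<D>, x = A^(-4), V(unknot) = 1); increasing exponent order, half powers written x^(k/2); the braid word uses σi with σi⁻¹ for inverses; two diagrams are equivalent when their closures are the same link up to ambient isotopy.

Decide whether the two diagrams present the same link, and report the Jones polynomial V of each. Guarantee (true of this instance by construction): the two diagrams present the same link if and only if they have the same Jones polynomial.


equivalent: yes
D1 (bracket -A^-5 + A^-1 - A^3 + 2A^7 + A^15; 9 crossings at w = +3): V = -x^(-3/2) - 2x^(1/2) + x^(3/2) - x^(5/2) + x^(7/2)
V(D2) = -x^(-3/2) - 2x^(1/2) + x^(3/2) - x^(5/2) + x^(7/2)  [11 crossings, <D> = -A^-11 + A^-7 - A^-3 + 2A + A^9, w = +1]
observation: one V(x) for all 2 diagrams — one class (guaranteed)


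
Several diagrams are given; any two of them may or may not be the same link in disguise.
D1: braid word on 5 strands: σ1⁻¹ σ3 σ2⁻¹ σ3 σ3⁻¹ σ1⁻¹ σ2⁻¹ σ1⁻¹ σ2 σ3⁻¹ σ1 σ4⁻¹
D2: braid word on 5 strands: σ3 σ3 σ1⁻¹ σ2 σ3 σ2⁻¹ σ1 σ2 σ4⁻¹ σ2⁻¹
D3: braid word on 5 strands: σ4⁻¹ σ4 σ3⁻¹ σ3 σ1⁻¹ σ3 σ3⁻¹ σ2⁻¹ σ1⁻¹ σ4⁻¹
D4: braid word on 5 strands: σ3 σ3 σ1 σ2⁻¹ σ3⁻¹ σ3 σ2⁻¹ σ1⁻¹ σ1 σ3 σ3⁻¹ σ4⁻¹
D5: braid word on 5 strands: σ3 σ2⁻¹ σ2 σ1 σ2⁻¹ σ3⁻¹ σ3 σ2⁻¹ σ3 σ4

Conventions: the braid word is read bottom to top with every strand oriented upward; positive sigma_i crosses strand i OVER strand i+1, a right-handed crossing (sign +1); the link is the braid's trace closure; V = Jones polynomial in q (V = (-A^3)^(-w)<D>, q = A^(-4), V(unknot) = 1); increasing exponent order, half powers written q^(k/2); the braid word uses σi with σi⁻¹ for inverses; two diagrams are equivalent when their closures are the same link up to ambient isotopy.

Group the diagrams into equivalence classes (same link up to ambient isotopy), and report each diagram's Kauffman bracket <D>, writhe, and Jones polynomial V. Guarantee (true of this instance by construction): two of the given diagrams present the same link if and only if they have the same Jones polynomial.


grouping into links: {D1, D3} | {D2} | {D4, D5}
V(D1) = q^-3 + q^-2 + q^-1 + 1  (w -4, c 12, <D> = A^-12 + A^-8 + A^-4 + 1)
V(D2) = 1 + q + q^2 + q^3  [10 crossings, <D> = A^-6 + A^-2 + A^2 + A^6, w = +2]
V(D3) = q^-3 + q^-2 + q^-1 + 1  [10 crossings, <D> = A^-12 + A^-8 + A^-4 + 1, w = -4]
V(D4) = q^-2 + 2 + q^2  (w 0, c 12, <D> = A^-8 + 2 + A^8)
V(D5) = q^-2 + 2 + q^2  (w +2, c 10, <D> = A^-2 + 2A^6 + A^14)
why: 3 values of V(q) split the 5 diagrams


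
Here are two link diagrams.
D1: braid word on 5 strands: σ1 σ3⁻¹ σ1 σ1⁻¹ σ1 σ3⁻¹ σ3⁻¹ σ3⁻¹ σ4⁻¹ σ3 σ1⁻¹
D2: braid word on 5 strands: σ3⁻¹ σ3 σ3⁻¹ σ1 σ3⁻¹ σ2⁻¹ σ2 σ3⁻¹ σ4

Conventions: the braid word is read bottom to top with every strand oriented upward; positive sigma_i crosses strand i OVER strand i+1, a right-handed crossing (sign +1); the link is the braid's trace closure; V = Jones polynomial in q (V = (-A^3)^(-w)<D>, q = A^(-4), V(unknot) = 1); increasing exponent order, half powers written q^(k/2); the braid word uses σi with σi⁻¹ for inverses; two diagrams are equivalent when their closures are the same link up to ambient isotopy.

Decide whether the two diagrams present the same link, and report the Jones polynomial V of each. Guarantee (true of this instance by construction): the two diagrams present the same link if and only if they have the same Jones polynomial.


same link: yes
V(D1) = q^(-9/2) - q^(-5/2) - q^(-3/2) - q^(-1/2)  [11 crossings, <D> = A^-7 + A^-3 + A - A^9, w = -3]
V(D2) = q^(-9/2) - q^(-5/2) - q^(-3/2) - q^(-1/2)  (w -1, c 9, <D> = A^-1 + A^3 + A^7 - A^15)
note: Markov moves rewrite D1 (11 crossings) into D2 (9)


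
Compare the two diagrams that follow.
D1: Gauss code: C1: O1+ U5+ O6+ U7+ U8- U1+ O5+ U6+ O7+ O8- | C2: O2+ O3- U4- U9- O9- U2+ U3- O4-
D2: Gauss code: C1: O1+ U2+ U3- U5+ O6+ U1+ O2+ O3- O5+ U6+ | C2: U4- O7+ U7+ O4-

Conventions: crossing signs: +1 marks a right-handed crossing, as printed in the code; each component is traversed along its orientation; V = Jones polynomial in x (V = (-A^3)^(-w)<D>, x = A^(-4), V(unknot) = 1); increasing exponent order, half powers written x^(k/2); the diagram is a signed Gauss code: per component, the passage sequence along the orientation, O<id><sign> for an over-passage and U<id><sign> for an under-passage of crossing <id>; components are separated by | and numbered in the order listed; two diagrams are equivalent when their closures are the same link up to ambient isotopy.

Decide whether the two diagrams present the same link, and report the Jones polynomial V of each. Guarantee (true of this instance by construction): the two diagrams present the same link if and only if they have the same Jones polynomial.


same link: yes
V(D1) = -x^(1/2) - x^(3/2) - x^(5/2) + x^(9/2)  [9 crossings, <D> = -A^-15 + A^-7 + A^-3 + A, w = +1]
V(D2) = -x^(1/2) - x^(3/2) - x^(5/2) + x^(9/2)  [7 crossings, <D> = -A^-9 + A^-1 + A^3 + A^7, w = +3]
insight: from 9 to 7 crossings by R-moves: one link, two diagrams


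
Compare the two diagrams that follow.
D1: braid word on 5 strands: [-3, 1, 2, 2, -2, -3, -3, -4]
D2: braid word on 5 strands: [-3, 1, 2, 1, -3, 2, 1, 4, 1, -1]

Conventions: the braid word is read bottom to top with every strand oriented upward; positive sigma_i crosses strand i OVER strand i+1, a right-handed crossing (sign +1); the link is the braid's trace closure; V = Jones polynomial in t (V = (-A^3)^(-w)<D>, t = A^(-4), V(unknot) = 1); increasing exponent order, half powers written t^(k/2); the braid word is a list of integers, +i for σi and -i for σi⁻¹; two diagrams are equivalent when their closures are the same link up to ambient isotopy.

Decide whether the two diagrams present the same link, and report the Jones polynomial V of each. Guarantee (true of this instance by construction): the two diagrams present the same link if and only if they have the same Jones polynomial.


equivalent: no
V(D1) = -t^-4 + t^-3 + t^-1  (w -2, c 8, <D> = A^-2 + A^6 - A^10)
D2 (bracket A^-8 - 2A^-4 + 2 - 2A^4 + 2A^8 - A^12 + A^16; 10 crossings at w = +4): V = t^-1 - 1 + 2t - 2t^2 + 2t^3 - 2t^4 + t^5
why: 2 classes among 2 diagrams; unequal V(t) rules out equality


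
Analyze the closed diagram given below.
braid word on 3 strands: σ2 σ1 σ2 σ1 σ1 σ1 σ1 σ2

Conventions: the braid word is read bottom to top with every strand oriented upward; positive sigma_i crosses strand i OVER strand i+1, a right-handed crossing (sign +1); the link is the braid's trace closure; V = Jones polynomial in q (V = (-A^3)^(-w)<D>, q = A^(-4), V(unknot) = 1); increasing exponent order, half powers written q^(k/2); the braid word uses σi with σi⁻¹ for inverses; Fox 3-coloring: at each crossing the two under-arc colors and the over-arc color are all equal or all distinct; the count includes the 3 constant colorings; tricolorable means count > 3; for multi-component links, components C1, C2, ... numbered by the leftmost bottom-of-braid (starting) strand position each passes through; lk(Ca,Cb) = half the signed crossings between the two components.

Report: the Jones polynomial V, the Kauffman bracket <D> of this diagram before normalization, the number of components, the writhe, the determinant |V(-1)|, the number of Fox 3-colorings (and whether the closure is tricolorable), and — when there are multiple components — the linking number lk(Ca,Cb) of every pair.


V = q^3 + q^5 - q^6 + q^7 - q^8 + q^9 - q^10
<D> = -A^-16 + A^-12 - A^-8 + A^-4 - 1 + A^4 + A^12 (w = +8)
1 component over 8 crossings, w = +8
3 Fox colorings among 3^8, |V(-1)| = 7: not tricolorable
why: V spans 7 powers of q: at least 7 crossings in any diagram


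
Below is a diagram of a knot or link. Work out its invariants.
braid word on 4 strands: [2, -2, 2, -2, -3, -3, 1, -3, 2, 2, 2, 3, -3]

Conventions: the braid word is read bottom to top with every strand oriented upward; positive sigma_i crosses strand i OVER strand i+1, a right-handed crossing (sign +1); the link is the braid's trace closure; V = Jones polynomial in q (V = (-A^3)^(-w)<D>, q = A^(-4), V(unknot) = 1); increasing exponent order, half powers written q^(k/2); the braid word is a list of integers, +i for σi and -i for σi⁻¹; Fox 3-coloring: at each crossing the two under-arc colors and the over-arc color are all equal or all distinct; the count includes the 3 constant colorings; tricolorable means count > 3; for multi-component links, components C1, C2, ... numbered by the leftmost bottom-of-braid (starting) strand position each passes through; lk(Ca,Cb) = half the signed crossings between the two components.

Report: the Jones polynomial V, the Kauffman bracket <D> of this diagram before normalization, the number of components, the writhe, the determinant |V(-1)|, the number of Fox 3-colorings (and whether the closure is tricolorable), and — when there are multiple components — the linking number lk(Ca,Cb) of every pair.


V(q) = -q^-3 + q^-2 - q^-1 + 3 - q + q^2 - q^3
bracket: A^-9 - A^-5 + A^-1 - 3A^3 + A^7 - A^11 + A^15, w = +1
1 component, writhe +1, over 13 crossings
det 9, colorings 27 of 3^13 — tricolorable
observation: palindromic: swapping q for 1/q fixes V


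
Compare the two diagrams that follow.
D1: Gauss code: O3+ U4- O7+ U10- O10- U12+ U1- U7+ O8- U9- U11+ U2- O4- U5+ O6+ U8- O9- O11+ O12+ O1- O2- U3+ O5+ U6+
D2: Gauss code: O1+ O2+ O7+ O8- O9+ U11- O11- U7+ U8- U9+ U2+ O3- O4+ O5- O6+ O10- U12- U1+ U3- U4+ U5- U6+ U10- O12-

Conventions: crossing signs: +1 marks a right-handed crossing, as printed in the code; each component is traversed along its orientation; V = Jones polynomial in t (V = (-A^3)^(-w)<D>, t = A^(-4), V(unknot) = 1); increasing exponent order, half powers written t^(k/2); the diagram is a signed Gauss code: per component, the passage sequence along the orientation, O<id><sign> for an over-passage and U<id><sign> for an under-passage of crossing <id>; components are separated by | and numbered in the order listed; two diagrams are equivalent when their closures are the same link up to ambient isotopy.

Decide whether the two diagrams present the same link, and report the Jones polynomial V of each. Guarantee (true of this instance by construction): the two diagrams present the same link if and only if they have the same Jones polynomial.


equivalent: no
D1 (bracket -A^-12 + 2A^-8 - 2A^-4 + 3 - 2A^4 + 2A^8 - A^12; 12 crossings at w = 0): V = -t^-3 + 2t^-2 - 2t^-1 + 3 - 2t + 2t^2 - t^3
V(D2) = 1  (w 0, c 12, <D> = 1)
key observation: V(t) takes 2 values over 2 diagrams, fixing the grouping


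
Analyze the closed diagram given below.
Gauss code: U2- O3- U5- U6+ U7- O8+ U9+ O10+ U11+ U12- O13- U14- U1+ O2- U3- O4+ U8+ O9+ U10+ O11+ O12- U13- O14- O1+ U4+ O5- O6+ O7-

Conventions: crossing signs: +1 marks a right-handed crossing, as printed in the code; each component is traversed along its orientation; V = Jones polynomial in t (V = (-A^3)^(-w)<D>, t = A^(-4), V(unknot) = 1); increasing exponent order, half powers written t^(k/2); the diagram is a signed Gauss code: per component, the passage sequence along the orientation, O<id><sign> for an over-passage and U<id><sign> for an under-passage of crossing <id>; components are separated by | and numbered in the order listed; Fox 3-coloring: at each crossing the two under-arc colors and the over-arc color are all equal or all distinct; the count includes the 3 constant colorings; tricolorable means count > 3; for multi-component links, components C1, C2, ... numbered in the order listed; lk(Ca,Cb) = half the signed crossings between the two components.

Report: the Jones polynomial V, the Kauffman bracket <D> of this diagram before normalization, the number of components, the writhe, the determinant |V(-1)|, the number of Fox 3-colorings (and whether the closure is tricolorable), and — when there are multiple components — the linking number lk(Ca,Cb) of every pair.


V = -t^-3 + 2t^-2 - 2t^-1 + 3 - 2t + 2t^2 - t^3
<D> = -A^-12 + 2A^-8 - 2A^-4 + 3 - 2A^4 + 2A^8 - A^12 (w = 0)
1 component over 14 crossings, w = 0
3 Fox colorings among 3^14, |V(-1)| = 13: not tricolorable
why: V spans 6 powers of t: at least 6 crossings in any diagram


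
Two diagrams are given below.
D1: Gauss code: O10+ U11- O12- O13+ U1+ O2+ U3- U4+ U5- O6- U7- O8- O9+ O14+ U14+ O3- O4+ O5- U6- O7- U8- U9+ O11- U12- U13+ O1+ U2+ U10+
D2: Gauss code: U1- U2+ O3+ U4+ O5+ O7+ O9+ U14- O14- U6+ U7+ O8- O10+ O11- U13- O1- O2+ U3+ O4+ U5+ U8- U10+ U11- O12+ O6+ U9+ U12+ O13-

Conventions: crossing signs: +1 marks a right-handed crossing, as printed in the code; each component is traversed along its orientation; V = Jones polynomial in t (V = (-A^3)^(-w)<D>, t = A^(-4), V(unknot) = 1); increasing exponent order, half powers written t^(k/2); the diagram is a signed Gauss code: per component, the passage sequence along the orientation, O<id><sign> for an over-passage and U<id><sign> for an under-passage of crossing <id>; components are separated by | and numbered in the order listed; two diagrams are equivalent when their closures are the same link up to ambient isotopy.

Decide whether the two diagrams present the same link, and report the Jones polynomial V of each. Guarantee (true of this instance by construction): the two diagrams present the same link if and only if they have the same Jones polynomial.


equivalent: no
D1 (bracket A^4 + A^12 - A^16; 14 crossings at w = 0): V = -t^-4 + t^-3 + t^-1
V(D2) = t - t^2 + 2t^3 - t^4 + t^5 - t^6  [14 crossings, <D> = -A^-12 + A^-8 - A^-4 + 2 - A^4 + A^8, w = +4]
observation: V(t) takes 2 values over 2 diagrams, fixing the grouping


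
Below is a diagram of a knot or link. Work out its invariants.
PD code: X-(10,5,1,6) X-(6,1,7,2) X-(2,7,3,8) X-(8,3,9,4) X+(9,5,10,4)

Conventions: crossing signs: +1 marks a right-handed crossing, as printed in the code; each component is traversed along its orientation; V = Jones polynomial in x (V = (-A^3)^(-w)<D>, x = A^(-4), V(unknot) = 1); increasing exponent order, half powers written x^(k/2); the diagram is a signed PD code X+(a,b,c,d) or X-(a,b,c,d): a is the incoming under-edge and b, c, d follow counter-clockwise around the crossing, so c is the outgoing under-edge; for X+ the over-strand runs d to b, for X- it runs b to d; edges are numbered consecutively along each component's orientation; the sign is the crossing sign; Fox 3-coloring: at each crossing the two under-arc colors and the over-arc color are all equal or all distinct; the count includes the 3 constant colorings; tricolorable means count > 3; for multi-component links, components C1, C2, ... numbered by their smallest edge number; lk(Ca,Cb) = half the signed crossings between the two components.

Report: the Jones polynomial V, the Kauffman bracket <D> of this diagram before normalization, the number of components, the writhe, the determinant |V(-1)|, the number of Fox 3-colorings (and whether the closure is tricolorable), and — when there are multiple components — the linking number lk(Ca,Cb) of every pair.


V = -x^-4 + x^-3 + x^-1
<D> = -A^-5 - A^3 + A^7 (w = -3)
1 component over 5 crossings, w = -3
9 Fox colorings among 3^5, |V(-1)| = 3: tricolorable
why: V spans 3 powers of x: at least 3 crossings in any diagram


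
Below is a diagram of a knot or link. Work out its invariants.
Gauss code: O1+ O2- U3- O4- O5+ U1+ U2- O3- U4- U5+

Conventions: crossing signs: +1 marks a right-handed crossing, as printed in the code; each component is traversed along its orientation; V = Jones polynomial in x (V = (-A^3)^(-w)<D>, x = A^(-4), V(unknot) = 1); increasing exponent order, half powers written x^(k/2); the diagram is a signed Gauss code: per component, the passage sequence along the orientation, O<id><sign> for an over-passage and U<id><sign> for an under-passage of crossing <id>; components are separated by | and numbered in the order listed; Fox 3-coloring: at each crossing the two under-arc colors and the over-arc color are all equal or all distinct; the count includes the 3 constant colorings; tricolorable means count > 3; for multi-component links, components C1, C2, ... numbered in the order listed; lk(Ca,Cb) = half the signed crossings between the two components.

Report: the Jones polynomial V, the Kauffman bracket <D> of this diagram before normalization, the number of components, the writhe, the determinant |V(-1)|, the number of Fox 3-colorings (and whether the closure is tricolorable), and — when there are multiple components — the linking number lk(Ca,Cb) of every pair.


Jones polynomial: V(x) = 1
<D> = -A^-3; writhe -1
components 1, writhe -1 (5 crossings)
3-colorings: 3 of 3^5, det 1 — not tricolorable
note: det 1 = |V(-1)|; not divisible by 3, so not tricolorable


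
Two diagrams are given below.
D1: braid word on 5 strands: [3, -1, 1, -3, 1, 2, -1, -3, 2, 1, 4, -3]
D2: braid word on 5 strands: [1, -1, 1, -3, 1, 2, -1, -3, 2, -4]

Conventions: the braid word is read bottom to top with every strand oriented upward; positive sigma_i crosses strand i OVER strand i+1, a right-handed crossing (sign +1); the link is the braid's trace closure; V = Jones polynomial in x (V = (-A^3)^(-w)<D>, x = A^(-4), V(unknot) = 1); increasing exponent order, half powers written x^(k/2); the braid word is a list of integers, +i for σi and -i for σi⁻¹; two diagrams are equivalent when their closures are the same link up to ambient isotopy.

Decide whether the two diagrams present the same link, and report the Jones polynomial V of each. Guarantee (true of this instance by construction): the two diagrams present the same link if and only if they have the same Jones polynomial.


equivalent: yes
V(D1) = x^-2 - x^-1 + 2 - 2x + x^2 - x^3 + x^4  (w +2, c 12, <D> = A^-10 - A^-6 + A^-2 - 2A^2 + 2A^6 - A^10 + A^14)
V(D2) = x^-2 - x^-1 + 2 - 2x + x^2 - x^3 + x^4  (w 0, c 10, <D> = A^-16 - A^-12 + A^-8 - 2A^-4 + 2 - A^4 + A^8)
why: Markov moves rewrite D1 (12 crossings) into D2 (10)


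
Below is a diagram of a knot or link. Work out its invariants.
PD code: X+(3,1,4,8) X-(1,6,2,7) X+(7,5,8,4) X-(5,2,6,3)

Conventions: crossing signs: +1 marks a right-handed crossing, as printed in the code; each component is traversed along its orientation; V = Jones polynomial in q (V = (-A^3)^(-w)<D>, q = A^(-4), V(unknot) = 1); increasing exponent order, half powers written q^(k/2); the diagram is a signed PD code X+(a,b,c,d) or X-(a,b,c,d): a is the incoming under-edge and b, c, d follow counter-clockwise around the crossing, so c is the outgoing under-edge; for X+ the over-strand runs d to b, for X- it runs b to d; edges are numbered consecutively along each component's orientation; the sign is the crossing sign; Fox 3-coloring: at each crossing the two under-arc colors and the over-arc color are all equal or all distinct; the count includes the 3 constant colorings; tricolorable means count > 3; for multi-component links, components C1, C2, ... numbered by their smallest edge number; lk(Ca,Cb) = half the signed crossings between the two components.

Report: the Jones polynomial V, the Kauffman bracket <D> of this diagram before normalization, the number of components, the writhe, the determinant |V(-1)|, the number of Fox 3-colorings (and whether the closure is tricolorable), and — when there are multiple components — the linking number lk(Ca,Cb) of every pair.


V = q^-2 - q^-1 + 1 - q + q^2
<D> = A^-8 - A^-4 + 1 - A^4 + A^8 (w = 0)
1 component over 4 crossings, w = 0
3 Fox colorings among 3^4, |V(-1)| = 5: not tricolorable
why: det 5 = |V(-1)|; not divisible by 3, so not tricolorable


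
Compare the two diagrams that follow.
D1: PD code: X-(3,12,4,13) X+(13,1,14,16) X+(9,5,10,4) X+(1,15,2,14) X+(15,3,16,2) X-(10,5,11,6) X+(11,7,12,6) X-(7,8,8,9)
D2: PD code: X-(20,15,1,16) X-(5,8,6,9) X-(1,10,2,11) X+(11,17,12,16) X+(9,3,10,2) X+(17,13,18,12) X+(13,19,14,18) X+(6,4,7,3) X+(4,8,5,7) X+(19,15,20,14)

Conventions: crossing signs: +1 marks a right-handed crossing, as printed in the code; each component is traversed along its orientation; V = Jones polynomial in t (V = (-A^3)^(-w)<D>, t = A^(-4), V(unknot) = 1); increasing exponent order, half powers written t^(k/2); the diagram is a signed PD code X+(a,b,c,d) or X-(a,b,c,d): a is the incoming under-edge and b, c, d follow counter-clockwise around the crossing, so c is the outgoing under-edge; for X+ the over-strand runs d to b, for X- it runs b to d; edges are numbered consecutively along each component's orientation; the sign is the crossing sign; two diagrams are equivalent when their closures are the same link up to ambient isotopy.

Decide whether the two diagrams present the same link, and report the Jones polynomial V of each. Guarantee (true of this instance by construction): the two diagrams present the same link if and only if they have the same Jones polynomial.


equivalent: yes
D1 (bracket -A^-10 + A^-6 + A^2; 8 crossings at w = +2): V = t + t^3 - t^4
V(D2) = t + t^3 - t^4  (w +4, c 10, <D> = -A^-4 + 1 + A^8)
key observation: one V(t) for all 2 diagrams — one class (guaranteed)


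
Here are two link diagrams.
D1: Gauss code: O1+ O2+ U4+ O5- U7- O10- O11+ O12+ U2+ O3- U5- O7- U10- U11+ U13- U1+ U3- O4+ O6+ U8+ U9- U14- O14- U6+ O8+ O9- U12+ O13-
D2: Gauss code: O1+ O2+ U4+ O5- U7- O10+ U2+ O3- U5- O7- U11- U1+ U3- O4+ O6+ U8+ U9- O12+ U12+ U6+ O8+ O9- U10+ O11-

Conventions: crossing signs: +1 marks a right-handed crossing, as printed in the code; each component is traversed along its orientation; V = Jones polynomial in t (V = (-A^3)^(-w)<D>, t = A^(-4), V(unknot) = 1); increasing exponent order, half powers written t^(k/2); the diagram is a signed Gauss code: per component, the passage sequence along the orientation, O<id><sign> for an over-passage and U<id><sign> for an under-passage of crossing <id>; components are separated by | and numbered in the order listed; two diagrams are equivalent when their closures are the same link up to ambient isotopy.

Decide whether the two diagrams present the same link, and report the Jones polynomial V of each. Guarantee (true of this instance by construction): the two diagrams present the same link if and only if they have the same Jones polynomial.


equivalent: yes
V(D1) = -t^-3 + 2t^-2 - 2t^-1 + 3 - 2t + 2t^2 - t^3  (w 0, c 14, <D> = -A^-12 + 2A^-8 - 2A^-4 + 3 - 2A^4 + 2A^8 - A^12)
V(D2) = -t^-3 + 2t^-2 - 2t^-1 + 3 - 2t + 2t^2 - t^3  [12 crossings, <D> = -A^-6 + 2A^-2 - 2A^2 + 3A^6 - 2A^10 + 2A^14 - A^18, w = +2]
key observation: from 14 to 12 crossings by R-moves: one link, two diagrams


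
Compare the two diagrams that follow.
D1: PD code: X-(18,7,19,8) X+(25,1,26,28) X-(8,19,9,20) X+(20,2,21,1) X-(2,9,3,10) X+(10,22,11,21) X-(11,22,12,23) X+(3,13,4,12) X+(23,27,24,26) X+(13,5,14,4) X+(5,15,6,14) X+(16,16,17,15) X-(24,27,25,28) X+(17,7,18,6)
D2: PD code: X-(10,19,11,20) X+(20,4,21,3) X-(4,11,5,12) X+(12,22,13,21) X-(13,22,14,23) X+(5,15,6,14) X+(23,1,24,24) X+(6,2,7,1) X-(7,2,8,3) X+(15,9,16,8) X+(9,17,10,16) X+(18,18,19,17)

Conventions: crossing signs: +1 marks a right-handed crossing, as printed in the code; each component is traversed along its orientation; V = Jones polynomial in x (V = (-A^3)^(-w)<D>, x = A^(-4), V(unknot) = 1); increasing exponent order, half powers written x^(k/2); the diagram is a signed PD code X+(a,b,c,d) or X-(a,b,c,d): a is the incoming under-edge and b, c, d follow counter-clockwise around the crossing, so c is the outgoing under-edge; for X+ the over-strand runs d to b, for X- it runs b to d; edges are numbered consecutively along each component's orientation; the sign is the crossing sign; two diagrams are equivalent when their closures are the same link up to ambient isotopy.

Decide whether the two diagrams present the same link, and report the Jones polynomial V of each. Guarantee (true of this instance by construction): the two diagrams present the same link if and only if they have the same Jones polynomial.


equivalent: yes
V(D1) = 1  (w +4, c 14, <D> = A^12)
V(D2) = 1  (w +4, c 12, <D> = A^12)
why: all 2 diagrams share one V(x), hence one class


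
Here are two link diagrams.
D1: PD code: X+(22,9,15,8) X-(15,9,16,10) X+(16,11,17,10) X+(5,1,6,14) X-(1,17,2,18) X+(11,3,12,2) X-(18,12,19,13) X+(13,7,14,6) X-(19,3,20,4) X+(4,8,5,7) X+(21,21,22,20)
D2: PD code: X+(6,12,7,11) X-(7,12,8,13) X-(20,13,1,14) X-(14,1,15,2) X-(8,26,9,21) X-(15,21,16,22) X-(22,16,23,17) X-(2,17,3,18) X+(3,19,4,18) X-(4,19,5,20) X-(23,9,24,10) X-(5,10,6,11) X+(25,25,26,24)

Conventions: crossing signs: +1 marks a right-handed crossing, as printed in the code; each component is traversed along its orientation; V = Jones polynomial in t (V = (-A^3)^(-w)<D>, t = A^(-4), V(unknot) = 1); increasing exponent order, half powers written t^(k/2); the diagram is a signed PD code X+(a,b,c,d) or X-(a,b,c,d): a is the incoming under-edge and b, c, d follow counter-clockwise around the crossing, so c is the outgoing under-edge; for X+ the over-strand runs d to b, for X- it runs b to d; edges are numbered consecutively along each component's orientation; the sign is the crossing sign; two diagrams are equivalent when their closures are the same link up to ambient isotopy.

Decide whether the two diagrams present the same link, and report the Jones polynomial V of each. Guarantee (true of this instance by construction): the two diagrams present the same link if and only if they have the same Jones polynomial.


equivalent: no
D1 (bracket -A^-5 + A^-1 - A^3 + 2A^7 + A^15; 11 crossings at w = +3): V = -t^(-3/2) - 2t^(1/2) + t^(3/2) - t^(5/2) + t^(7/2)
V(D2) = t^(-15/2) - t^(-13/2) - t^(-9/2) - t^(-5/2)  [13 crossings, <D> = A^-11 + A^-3 + A^5 - A^9, w = -7]
observation: V(t) takes 2 values over 2 diagrams, fixing the grouping


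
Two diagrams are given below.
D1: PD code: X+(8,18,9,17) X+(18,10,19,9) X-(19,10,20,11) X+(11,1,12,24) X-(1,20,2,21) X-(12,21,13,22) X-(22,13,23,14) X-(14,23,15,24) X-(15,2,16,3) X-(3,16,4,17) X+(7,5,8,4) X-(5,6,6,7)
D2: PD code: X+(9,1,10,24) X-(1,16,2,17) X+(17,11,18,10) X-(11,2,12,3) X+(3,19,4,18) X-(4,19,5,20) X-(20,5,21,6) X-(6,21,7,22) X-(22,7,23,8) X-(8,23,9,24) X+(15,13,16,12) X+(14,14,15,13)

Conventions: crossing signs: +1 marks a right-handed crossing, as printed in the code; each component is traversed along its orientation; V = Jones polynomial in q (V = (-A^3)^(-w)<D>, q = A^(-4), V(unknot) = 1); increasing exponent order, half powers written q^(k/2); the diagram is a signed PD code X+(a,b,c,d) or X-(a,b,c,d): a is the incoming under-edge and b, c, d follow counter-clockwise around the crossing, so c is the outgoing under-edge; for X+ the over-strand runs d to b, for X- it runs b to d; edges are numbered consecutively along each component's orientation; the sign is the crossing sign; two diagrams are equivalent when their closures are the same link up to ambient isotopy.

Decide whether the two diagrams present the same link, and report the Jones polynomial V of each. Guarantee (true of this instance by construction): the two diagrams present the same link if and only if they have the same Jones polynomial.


equivalent: yes
D1 (bracket A^-8 - A^-4 + 2 - A^4 + A^8 - A^12; 12 crossings at w = -4): V = -q^-6 + q^-5 - q^-4 + 2q^-3 - q^-2 + q^-1
V(D2) = -q^-6 + q^-5 - q^-4 + 2q^-3 - q^-2 + q^-1  [12 crossings, <D> = A^-2 - A^2 + 2A^6 - A^10 + A^14 - A^18, w = -2]
observation: from 12 to 12 crossings by R-moves: one link, two diagrams


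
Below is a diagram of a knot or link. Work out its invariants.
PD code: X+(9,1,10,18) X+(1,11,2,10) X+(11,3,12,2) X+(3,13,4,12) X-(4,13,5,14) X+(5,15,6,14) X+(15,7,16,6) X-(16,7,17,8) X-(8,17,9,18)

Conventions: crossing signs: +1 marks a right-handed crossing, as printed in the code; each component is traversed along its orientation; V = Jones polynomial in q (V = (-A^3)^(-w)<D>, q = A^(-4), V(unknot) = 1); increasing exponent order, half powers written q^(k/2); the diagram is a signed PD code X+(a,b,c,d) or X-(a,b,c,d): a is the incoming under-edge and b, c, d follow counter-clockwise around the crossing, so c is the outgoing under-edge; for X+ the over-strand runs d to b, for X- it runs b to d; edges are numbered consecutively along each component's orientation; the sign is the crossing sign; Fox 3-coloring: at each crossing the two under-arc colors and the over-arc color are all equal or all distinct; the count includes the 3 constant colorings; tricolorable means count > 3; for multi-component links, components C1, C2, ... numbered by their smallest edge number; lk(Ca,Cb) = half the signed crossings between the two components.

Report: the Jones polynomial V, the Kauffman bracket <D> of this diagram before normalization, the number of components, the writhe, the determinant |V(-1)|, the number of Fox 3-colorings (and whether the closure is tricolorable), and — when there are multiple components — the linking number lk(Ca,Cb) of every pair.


V(q) = q + q^3 - q^4
bracket: A^-7 - A^-3 - A^5, w = +3
1 component, writhe +3, over 9 crossings
det 3, colorings 9 of 3^9 — tricolorable
observation: w = +3 (over 9 crossings) is diagram-only; (-A^3)^(-3) removes it from V


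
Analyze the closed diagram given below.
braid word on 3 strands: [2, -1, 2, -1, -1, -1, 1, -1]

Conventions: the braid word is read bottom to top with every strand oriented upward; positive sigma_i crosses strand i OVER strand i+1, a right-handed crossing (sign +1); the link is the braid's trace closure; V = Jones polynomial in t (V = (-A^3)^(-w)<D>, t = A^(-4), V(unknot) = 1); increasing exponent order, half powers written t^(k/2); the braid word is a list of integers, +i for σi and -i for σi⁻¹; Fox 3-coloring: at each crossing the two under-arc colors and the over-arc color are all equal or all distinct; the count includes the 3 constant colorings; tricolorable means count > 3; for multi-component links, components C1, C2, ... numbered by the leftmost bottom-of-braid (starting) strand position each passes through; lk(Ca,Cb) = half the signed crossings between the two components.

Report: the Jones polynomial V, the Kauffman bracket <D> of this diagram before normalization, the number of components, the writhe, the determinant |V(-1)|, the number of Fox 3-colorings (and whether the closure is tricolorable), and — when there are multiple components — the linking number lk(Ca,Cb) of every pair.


V = t^-5 - 2t^-4 + 2t^-3 - 2t^-2 + 2t^-1 - 1 + t
<D> = A^-10 - A^-6 + 2A^-2 - 2A^2 + 2A^6 - 2A^10 + A^14 (w = -2)
1 component over 8 crossings, w = -2
3 Fox colorings among 3^8, |V(-1)| = 11: not tricolorable
why: the span of V is 6, forcing >= 6 crossings in any diagram
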